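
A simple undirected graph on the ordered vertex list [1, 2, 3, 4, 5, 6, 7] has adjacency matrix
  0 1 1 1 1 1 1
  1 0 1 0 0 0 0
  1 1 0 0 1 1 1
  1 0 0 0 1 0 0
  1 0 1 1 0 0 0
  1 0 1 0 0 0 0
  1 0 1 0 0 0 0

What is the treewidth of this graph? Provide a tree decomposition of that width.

Each bag holds 3 vertices, so the decomposition has width 2, which upper-bounds the treewidth. On the other hand G contains the 3-clique {1, 2, 3}. A clique must lie in a single bag of any decomposition, so no decomposition can have width below 2. Therefore the treewidth is 2.

Treewidth 2.
One such decomposition:
Bags: B1 = {1, 2, 3}  B2 = {1, 3, 5}  B3 = {1, 3, 7}  B4 = {1, 4, 5}  B5 = {1, 3, 6}
Tree: B1–B2, B1–B3, B2–B4, B1–B5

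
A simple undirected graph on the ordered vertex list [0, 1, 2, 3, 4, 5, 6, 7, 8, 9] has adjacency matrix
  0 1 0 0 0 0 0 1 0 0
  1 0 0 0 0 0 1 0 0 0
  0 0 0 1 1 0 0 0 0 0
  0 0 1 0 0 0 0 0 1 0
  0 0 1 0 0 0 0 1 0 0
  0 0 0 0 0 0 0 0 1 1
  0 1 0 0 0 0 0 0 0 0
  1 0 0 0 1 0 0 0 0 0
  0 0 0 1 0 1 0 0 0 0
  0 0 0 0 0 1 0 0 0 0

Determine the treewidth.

1

A width-1 tree decomposition is:
Bags: B1 = {1, 6}  B2 = {0, 1}  B3 = {0, 7}  B4 = {4, 7}  B5 = {2, 4}  B6 = {2, 3}  B7 = {3, 8}  B8 = {5, 8}  B9 = {5, 9}
Tree: B1–B2, B2–B3, B3–B4, B4–B5, B5–B6, B6–B7, B7–B8, B8–B9
Each bag holds 2 vertices, so the decomposition has width 1, which upper-bounds the treewidth. Any graph with an edge has treewidth ≥ 1, and G has the edge 6–1. The upper and lower bounds meet at 1, so that is the treewidth.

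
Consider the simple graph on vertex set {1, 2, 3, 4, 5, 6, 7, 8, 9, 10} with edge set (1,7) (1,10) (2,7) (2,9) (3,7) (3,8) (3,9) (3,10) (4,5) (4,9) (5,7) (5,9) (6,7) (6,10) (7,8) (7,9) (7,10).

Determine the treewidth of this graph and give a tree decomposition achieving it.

Treewidth 2.
One optimal decomposition is:
Bags: B1 = {3, 7, 9}  B2 = {3, 7, 8}  B3 = {5, 7, 9}  B4 = {4, 5, 9}  B5 = {3, 7, 10}  B6 = {2, 7, 9}  B7 = {6, 7, 10}  B8 = {1, 7, 10}
Tree: B1–B2, B1–B3, B3–B4, B2–B5, B1–B6, B5–B7, B5–B8

The largest bag has 3 vertices, giving width 2; this decomposition certifies tw(G) ≤ 2. Conversely, {4, 5, 9} is a clique of size 3, and the vertices of any clique must share a bag in every tree decomposition; so some bag has ≥ 3 vertices and tw(G) ≥ 2. The upper and lower bounds meet at 2, so that is the treewidth.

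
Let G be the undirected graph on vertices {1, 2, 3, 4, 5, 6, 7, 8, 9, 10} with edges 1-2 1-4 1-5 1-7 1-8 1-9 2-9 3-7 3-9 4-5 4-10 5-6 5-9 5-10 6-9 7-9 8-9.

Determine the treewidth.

2

A width-2 tree decomposition is:
Bags: B1 = {1, 7, 9}  B2 = {1, 8, 9}  B3 = {3, 7, 9}  B4 = {1, 5, 9}  B5 = {5, 6, 9}  B6 = {1, 4, 5}  B7 = {4, 5, 10}  B8 = {1, 2, 9}
Tree: B1–B2, B1–B3, B1–B4, B4–B5, B4–B6, B6–B7, B4–B8
Every bag has size at most 3, so the width is 3 − 1 = 2 and tw(G) ≤ 2. Conversely, {1, 8, 9} is a clique of size 3, and the vertices of any clique must share a bag in every tree decomposition; so some bag has ≥ 3 vertices and tw(G) ≥ 2. Hence tw(G) = 2 exactly.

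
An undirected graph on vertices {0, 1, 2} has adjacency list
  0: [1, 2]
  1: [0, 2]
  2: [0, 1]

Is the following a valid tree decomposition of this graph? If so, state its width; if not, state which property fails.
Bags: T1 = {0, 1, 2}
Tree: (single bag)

Checking the three conditions: (i) the bags cover all of {0, 1, 2}; (ii) for each edge, some bag contains both endpoints; (iii) the bags containing any fixed vertex form a subtree. All hold, so the decomposition is valid with width 3 − 1 = 2.

Yes; width 2.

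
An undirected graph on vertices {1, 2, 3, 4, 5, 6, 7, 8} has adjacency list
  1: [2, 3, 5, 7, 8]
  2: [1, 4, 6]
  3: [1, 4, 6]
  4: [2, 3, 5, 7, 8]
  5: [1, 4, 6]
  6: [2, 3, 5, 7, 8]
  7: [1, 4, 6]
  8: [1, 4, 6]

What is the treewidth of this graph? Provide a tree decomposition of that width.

The largest bag has 4 vertices, giving width 3; this decomposition certifies tw(G) ≤ 3. For the lower bound: the 4 vertex sets {1,8}, {6,7}, {4}, {5} are disjoint, each induces a connected subgraph, and every pair is joined by at least one edge of G. Contracting each set to a single vertex therefore yields K_{4} as a minor, and since treewidth is minor-monotone, tw(G) ≥ tw(K_{4}) = 3. Combining the bounds, tw(G) = 3.

Treewidth 3.
One such decomposition:
Bags: B1 = {1, 4, 6, 8}  B2 = {1, 4, 6, 7}  B3 = {1, 4, 5, 6}  B4 = {1, 3, 4, 6}  B5 = {1, 2, 4, 6}
Tree: B1–B2, B2–B3, B3–B4, B4–B5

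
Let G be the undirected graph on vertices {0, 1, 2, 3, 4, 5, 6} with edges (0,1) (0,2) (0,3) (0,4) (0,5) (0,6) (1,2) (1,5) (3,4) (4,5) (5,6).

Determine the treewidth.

A width-2 tree decomposition is:
Bags: B1 = {0, 5, 6}  B2 = {0, 1, 5}  B3 = {0, 4, 5}  B4 = {0, 3, 4}  B5 = {0, 1, 2}
Tree: B1–B2, B1–B3, B3–B4, B2–B5
The largest bag has 3 vertices, giving width 2; this decomposition certifies tw(G) ≤ 2. On the other hand G contains the 3-clique {0, 1, 2}. A clique must lie in a single bag of any decomposition, so no decomposition can have width below 2. The upper and lower bounds meet at 2, so that is the treewidth.

2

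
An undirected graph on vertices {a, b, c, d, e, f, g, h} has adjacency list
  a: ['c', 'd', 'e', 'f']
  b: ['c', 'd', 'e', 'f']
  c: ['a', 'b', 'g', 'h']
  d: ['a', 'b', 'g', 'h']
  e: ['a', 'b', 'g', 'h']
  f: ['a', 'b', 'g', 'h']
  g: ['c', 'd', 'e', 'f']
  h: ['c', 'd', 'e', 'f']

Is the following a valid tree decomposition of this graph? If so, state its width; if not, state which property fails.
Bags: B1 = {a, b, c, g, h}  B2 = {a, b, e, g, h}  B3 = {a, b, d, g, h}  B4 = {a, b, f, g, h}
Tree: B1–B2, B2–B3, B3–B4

Checking the three conditions: (i) the bags cover all of {a, b, c, d, e, f, g, h}; (ii) for each edge, some bag contains both endpoints; (iii) the bags containing any fixed vertex form a subtree. All hold, so the decomposition is valid with width 5 − 1 = 4.

Yes; width 4.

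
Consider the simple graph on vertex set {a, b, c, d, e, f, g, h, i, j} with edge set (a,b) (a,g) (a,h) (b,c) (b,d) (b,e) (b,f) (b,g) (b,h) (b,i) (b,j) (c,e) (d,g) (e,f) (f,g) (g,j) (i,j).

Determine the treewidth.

A width-2 tree decomposition is:
Bags: B1 = {b, f, g}  B2 = {b, g, j}  B3 = {b, d, g}  B4 = {b, i, j}  B5 = {b, e, f}  B6 = {a, b, g}  B7 = {a, b, h}  B8 = {b, c, e}
Tree: B1–B2, B2–B3, B2–B4, B1–B5, B2–B6, B6–B7, B5–B8
Every bag has size at most 3, so the width is 3 − 1 = 2 and tw(G) ≤ 2. For the lower bound, the 3 vertices {b, d, g} are pairwise adjacent, and any tree decomposition puts a clique entirely inside one bag — forcing width ≥ 2. The upper and lower bounds meet at 2, so that is the treewidth.

2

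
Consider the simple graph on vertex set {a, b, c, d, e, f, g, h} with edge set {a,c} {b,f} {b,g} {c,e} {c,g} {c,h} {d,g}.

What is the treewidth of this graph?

1

A width-1 tree decomposition is:
Bags: B1 = {b, g}  B2 = {c, g}  B3 = {a, c}  B4 = {d, g}  B5 = {c, h}  B6 = {b, f}  B7 = {c, e}
Tree: B1–B2, B2–B3, B2–B4, B3–B5, B1–B6, B5–B7
The largest bag has 2 vertices, giving width 1; this decomposition certifies tw(G) ≤ 1. Any graph with an edge has treewidth ≥ 1, and G has the edge g–b. The upper and lower bounds meet at 1, so that is the treewidth.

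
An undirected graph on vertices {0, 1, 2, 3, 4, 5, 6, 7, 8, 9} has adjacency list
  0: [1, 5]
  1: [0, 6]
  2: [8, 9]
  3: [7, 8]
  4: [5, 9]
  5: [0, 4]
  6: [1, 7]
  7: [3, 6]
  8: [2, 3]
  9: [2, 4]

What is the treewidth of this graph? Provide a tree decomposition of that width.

Treewidth 2.
Bags: B1 = {2, 3, 8}  B2 = {2, 3, 7}  B3 = {2, 6, 7}  B4 = {1, 2, 6}  B5 = {0, 1, 2}  B6 = {0, 2, 5}  B7 = {2, 4, 5}  B8 = {2, 4, 9}
Tree: B1–B2, B2–B3, B3–B4, B4–B5, B5–B6, B6–B7, B7–B8

The largest bag has 3 vertices, giving width 2; this decomposition certifies tw(G) ≤ 2. Since 2–8–3–7–6–1–0–5–4–9–2 is a cycle in G, G is not acyclic. Forests are exactly the graphs of treewidth ≤ 1, so tw(G) ≥ 2. Therefore the treewidth is 2.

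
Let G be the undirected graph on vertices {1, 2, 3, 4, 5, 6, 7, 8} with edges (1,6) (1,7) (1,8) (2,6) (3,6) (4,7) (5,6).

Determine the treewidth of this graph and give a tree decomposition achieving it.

Every bag has size at most 2, so the width is 2 − 1 = 1 and tw(G) ≤ 1. Since G has at least one edge (e.g. 7–1), it is not an edgeless graph, so tw(G) ≥ 1. Combining the bounds, tw(G) = 1.

Treewidth 1.
Bags: B1 = {1, 7}  B2 = {1, 6}  B3 = {3, 6}  B4 = {5, 6}  B5 = {4, 7}  B6 = {1, 8}  B7 = {2, 6}
Tree: B1–B2, B2–B3, B3–B4, B1–B5, B1–B6, B3–B7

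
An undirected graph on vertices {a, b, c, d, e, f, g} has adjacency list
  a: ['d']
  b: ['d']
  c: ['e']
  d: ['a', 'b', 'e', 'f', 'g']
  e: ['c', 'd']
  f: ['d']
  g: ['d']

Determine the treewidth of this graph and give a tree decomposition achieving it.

Treewidth 1.
One optimal decomposition is:
Bags: B1 = {d, e}  B2 = {b, d}  B3 = {d, g}  B4 = {d, f}  B5 = {a, d}  B6 = {c, e}
Tree: B1–B2, B2–B3, B3–B4, B4–B5, B1–B6

The largest bag has 2 vertices, giving width 1; this decomposition certifies tw(G) ≤ 1. G has an edge, so its treewidth is at least 1. The upper and lower bounds meet at 1, so that is the treewidth.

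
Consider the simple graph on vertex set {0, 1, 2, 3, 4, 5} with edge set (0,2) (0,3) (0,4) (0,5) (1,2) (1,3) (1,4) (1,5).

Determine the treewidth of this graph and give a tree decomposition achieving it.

Treewidth 2.
Bags: B1 = {0, 1, 5}  B2 = {0, 1, 2}  B3 = {0, 1, 3}  B4 = {0, 1, 4}
Tree: B1–B2, B2–B3, B3–B4

Every bag has size at most 3, so the width is 3 − 1 = 2 and tw(G) ≤ 2. For the lower bound, G contains the cycle 0–5–1–2–0, so G is not a forest; only forests have treewidth ≤ 1, hence tw(G) ≥ 2. Combining the bounds, tw(G) = 2.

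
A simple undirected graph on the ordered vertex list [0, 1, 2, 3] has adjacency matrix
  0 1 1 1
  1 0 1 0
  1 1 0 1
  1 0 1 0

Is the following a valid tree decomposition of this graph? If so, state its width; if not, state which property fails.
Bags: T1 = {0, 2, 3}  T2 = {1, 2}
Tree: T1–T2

No — edge (0,1) lies in no bag.

A tree decomposition must satisfy three properties: every vertex lies in some bag; for every edge, both endpoints lie together in some bag; and for every vertex, the bags containing it form a connected subtree. Here edge (0,1) lies in no bag, so the decomposition is invalid.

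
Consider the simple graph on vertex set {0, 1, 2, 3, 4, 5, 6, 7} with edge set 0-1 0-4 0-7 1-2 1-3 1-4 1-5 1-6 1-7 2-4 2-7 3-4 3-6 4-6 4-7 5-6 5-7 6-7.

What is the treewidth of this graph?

A width-3 tree decomposition is:
Bags: B1 = {0, 1, 4, 7}  B2 = {1, 2, 4, 7}  B3 = {1, 4, 6, 7}  B4 = {1, 5, 6, 7}  B5 = {1, 3, 4, 6}
Tree: B1–B2, B2–B3, B3–B4, B3–B5
Every bag has size at most 4, so the width is 4 − 1 = 3 and tw(G) ≤ 3. On the other hand G contains the 4-clique {1, 3, 4, 6}. A clique must lie in a single bag of any decomposition, so no decomposition can have width below 3. Therefore the treewidth is 3.

3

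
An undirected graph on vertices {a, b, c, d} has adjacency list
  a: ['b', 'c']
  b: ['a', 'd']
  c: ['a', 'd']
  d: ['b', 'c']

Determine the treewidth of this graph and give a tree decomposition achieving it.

Treewidth 2.
One such decomposition:
Bags: B1 = {a, b, d}  B2 = {a, c, d}
Tree: B1–B2

The largest bag has 3 vertices, giving width 2; this decomposition certifies tw(G) ≤ 2. For the lower bound, G contains the cycle d–b–a–c–d, so G is not a forest; only forests have treewidth ≤ 1, hence tw(G) ≥ 2. Therefore the treewidth is 2.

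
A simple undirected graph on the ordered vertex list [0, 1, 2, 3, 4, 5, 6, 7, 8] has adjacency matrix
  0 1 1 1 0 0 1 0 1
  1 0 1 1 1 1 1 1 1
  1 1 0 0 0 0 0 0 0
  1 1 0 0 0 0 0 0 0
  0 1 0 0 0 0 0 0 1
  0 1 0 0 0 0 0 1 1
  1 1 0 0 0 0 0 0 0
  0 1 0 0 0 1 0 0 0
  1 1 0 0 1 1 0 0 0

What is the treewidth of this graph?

2

A width-2 tree decomposition is:
Bags: B1 = {0, 1, 6}  B2 = {0, 1, 8}  B3 = {1, 5, 8}  B4 = {0, 1, 3}  B5 = {1, 5, 7}  B6 = {1, 4, 8}  B7 = {0, 1, 2}
Tree: B1–B2, B2–B3, B2–B4, B3–B5, B3–B6, B4–B7
The largest bag has 3 vertices, giving width 2; this decomposition certifies tw(G) ≤ 2. On the other hand G contains the 3-clique {0, 1, 8}. A clique must lie in a single bag of any decomposition, so no decomposition can have width below 2. Therefore the treewidth is 2.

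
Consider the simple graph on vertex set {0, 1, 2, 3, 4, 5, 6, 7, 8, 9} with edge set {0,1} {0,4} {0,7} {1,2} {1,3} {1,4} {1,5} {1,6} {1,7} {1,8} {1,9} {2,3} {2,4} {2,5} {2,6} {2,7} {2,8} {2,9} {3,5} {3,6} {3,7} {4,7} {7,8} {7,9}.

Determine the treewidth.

3

A width-3 tree decomposition is:
Bags: B1 = {1, 2, 3, 5}  B2 = {1, 2, 3, 7}  B3 = {1, 2, 7, 8}  B4 = {1, 2, 7, 9}  B5 = {1, 2, 4, 7}  B6 = {0, 1, 4, 7}  B7 = {1, 2, 3, 6}
Tree: B1–B2, B2–B3, B2–B4, B2–B5, B5–B6, B2–B7
Each bag holds 4 vertices, so the decomposition has width 3, which upper-bounds the treewidth. On the other hand G contains the 4-clique {0, 1, 4, 7}. A clique must lie in a single bag of any decomposition, so no decomposition can have width below 3. Combining the bounds, tw(G) = 3.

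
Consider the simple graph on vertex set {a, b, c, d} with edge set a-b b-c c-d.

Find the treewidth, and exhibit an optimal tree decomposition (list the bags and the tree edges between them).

Treewidth 1.
Bags: B1 = {a, b}  B2 = {b, c}  B3 = {c, d}
Tree: B1–B2, B2–B3

Each bag holds 2 vertices, so the decomposition has width 1, which upper-bounds the treewidth. Since G has at least one edge (e.g. b–a), it is not an edgeless graph, so tw(G) ≥ 1. The upper and lower bounds meet at 1, so that is the treewidth.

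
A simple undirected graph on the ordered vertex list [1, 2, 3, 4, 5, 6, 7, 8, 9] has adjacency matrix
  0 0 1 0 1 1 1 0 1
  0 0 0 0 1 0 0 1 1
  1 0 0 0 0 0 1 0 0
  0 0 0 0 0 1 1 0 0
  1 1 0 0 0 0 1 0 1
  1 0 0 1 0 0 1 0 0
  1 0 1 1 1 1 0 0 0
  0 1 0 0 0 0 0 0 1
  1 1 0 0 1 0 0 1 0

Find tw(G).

A width-2 tree decomposition is:
Bags: B1 = {1, 5, 9}  B2 = {1, 5, 7}  B3 = {1, 6, 7}  B4 = {4, 6, 7}  B5 = {2, 5, 9}  B6 = {2, 8, 9}  B7 = {1, 3, 7}
Tree: B1–B2, B2–B3, B3–B4, B1–B5, B5–B6, B2–B7
Every bag has size at most 3, so the width is 3 − 1 = 2 and tw(G) ≤ 2. Conversely, {2, 8, 9} is a clique of size 3, and the vertices of any clique must share a bag in every tree decomposition; so some bag has ≥ 3 vertices and tw(G) ≥ 2. Combining the bounds, tw(G) = 2.

2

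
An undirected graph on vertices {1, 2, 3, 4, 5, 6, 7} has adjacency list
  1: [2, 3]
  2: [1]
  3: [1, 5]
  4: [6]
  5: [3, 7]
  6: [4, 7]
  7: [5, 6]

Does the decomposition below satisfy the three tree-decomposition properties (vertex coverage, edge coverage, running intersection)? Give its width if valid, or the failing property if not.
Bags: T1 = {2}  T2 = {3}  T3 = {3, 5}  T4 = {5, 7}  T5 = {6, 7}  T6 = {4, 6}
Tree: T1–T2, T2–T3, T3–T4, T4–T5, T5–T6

No — vertex 1 appears in no bag.

A tree decomposition must satisfy three properties: every vertex lies in some bag; for every edge, both endpoints lie together in some bag; and for every vertex, the bags containing it form a connected subtree. Here vertex 1 appears in no bag, so the decomposition is invalid.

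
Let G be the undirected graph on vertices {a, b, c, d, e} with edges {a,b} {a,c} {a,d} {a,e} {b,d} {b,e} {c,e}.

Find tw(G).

A width-2 tree decomposition is:
Bags: B1 = {a, c, e}  B2 = {a, b, e}  B3 = {a, b, d}
Tree: B1–B2, B2–B3
The largest bag has 3 vertices, giving width 2; this decomposition certifies tw(G) ≤ 2. Conversely, {a, b, d} is a clique of size 3, and the vertices of any clique must share a bag in every tree decomposition; so some bag has ≥ 3 vertices and tw(G) ≥ 2. The upper and lower bounds meet at 2, so that is the treewidth.

2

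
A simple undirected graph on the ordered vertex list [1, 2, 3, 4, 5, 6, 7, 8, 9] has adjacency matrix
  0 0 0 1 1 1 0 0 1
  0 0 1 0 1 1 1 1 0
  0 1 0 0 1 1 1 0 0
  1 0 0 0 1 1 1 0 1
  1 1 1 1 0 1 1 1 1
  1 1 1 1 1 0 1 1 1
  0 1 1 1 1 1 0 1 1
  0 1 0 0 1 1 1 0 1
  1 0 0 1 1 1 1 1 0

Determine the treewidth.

A width-4 tree decomposition is:
Bags: B1 = {2, 3, 5, 6, 7}  B2 = {2, 5, 6, 7, 8}  B3 = {5, 6, 7, 8, 9}  B4 = {4, 5, 6, 7, 9}  B5 = {1, 4, 5, 6, 9}
Tree: B1–B2, B2–B3, B3–B4, B4–B5
Every bag has size at most 5, so the width is 5 − 1 = 4 and tw(G) ≤ 4. Conversely, {1, 4, 5, 6, 9} is a clique of size 5, and the vertices of any clique must share a bag in every tree decomposition; so some bag has ≥ 5 vertices and tw(G) ≥ 4. Therefore the treewidth is 4.

4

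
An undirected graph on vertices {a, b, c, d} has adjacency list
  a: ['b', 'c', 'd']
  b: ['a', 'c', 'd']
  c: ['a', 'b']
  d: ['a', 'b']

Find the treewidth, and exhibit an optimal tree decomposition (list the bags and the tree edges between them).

Treewidth 2.
One such decomposition:
Bags: B1 = {a, b, d}  B2 = {a, b, c}
Tree: B1–B2

The largest bag has 3 vertices, giving width 2; this decomposition certifies tw(G) ≤ 2. On the other hand G contains the 3-clique {a, b, d}. A clique must lie in a single bag of any decomposition, so no decomposition can have width below 2. Combining the bounds, tw(G) = 2.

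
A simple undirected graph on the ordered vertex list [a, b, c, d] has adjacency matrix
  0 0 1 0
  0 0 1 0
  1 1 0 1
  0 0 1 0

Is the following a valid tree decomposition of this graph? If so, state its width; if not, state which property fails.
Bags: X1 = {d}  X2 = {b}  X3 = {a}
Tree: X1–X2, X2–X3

No — vertex c appears in no bag.

A tree decomposition must satisfy three properties: every vertex lies in some bag; for every edge, both endpoints lie together in some bag; and for every vertex, the bags containing it form a connected subtree. Here vertex c appears in no bag, so the decomposition is invalid.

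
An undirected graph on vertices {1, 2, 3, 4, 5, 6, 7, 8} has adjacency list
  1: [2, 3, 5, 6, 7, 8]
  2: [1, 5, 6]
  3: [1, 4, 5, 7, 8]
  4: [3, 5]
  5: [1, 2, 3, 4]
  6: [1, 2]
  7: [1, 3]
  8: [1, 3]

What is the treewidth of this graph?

2

A width-2 tree decomposition is:
Bags: B1 = {1, 3, 7}  B2 = {1, 3, 5}  B3 = {3, 4, 5}  B4 = {1, 2, 5}  B5 = {1, 3, 8}  B6 = {1, 2, 6}
Tree: B1–B2, B2–B3, B2–B4, B2–B5, B4–B6
Each bag holds 3 vertices, so the decomposition has width 2, which upper-bounds the treewidth. For the lower bound, the 3 vertices {1, 2, 5} are pairwise adjacent, and any tree decomposition puts a clique entirely inside one bag — forcing width ≥ 2. Hence tw(G) = 2 exactly.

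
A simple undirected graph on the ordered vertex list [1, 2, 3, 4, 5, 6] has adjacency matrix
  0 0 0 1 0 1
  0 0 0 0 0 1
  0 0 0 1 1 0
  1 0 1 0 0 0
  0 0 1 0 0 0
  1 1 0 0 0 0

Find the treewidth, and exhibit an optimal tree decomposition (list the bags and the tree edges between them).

Treewidth 1.
One optimal decomposition is:
Bags: B1 = {3, 5}  B2 = {3, 4}  B3 = {1, 4}  B4 = {1, 6}  B5 = {2, 6}
Tree: B1–B2, B2–B3, B3–B4, B4–B5

Each bag holds 2 vertices, so the decomposition has width 1, which upper-bounds the treewidth. Since G has at least one edge (e.g. 5–3), it is not an edgeless graph, so tw(G) ≥ 1. Combining the bounds, tw(G) = 1.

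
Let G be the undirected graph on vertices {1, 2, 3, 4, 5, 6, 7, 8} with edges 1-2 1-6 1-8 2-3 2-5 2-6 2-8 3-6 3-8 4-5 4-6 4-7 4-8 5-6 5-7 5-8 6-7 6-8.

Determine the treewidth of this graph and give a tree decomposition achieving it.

Each bag holds 4 vertices, so the decomposition has width 3, which upper-bounds the treewidth. Conversely, {1, 2, 6, 8} is a clique of size 4, and the vertices of any clique must share a bag in every tree decomposition; so some bag has ≥ 4 vertices and tw(G) ≥ 3. Therefore the treewidth is 3.

Treewidth 3.
One optimal decomposition is:
Bags: B1 = {2, 5, 6, 8}  B2 = {2, 3, 6, 8}  B3 = {1, 2, 6, 8}  B4 = {4, 5, 6, 8}  B5 = {4, 5, 6, 7}
Tree: B1–B2, B1–B3, B1–B4, B4–B5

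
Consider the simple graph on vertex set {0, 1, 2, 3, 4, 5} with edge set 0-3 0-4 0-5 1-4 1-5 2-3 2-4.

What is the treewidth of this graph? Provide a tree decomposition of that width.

Treewidth 2.
One such decomposition:
Bags: B1 = {2, 3, 4}  B2 = {0, 3, 4}  B3 = {0, 1, 4}  B4 = {0, 1, 5}
Tree: B1–B2, B2–B3, B3–B4

Each bag holds 3 vertices, so the decomposition has width 2, which upper-bounds the treewidth. Since 2–3–0–4–2 is a cycle in G, G is not acyclic. Forests are exactly the graphs of treewidth ≤ 1, so tw(G) ≥ 2. Therefore the treewidth is 2.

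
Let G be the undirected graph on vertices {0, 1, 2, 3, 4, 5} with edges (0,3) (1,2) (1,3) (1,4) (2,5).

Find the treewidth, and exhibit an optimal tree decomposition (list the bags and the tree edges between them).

The largest bag has 2 vertices, giving width 1; this decomposition certifies tw(G) ≤ 1. Any graph with an edge has treewidth ≥ 1, and G has the edge 1–3. The upper and lower bounds meet at 1, so that is the treewidth.

Treewidth 1.
One such decomposition:
Bags: B1 = {1, 3}  B2 = {1, 2}  B3 = {2, 5}  B4 = {0, 3}  B5 = {1, 4}
Tree: B1–B2, B2–B3, B1–B4, B2–B5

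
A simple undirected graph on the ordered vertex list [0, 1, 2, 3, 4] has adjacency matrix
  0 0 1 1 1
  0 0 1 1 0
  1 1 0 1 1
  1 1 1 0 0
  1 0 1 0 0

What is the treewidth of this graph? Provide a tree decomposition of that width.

The largest bag has 3 vertices, giving width 2; this decomposition certifies tw(G) ≤ 2. For the lower bound, the 3 vertices {0, 2, 3} are pairwise adjacent, and any tree decomposition puts a clique entirely inside one bag — forcing width ≥ 2. Hence tw(G) = 2 exactly.

Treewidth 2.
One optimal decomposition is:
Bags: B1 = {0, 2, 3}  B2 = {0, 2, 4}  B3 = {1, 2, 3}
Tree: B1–B2, B1–B3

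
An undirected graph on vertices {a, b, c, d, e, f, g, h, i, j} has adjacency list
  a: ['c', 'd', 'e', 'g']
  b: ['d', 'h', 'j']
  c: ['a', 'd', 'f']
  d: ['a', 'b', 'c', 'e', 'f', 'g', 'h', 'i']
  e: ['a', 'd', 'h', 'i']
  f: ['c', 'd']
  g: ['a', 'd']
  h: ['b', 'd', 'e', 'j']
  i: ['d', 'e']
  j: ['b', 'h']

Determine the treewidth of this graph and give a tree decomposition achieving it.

Treewidth 2.
One optimal decomposition is:
Bags: B1 = {a, d, g}  B2 = {a, d, e}  B3 = {a, c, d}  B4 = {c, d, f}  B5 = {d, e, h}  B6 = {b, d, h}  B7 = {b, h, j}  B8 = {d, e, i}
Tree: B1–B2, B1–B3, B3–B4, B2–B5, B5–B6, B6–B7, B5–B8

Each bag holds 3 vertices, so the decomposition has width 2, which upper-bounds the treewidth. On the other hand G contains the 3-clique {c, d, f}. A clique must lie in a single bag of any decomposition, so no decomposition can have width below 2. Hence tw(G) = 2 exactly.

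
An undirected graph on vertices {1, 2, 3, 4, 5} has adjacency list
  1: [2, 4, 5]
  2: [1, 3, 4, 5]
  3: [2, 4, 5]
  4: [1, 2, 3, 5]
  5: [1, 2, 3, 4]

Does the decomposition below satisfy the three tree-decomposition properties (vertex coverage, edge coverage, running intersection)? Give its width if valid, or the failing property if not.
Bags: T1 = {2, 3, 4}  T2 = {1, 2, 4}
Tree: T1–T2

No — vertex 5 appears in no bag.

A tree decomposition must satisfy three properties: every vertex lies in some bag; for every edge, both endpoints lie together in some bag; and for every vertex, the bags containing it form a connected subtree. Here vertex 5 appears in no bag, so the decomposition is invalid.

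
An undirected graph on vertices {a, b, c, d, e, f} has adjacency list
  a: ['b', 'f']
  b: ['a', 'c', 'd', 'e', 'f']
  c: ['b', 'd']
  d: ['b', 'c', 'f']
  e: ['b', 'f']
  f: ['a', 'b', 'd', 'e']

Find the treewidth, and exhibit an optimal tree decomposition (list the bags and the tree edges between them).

Treewidth 2.
Bags: B1 = {b, d, f}  B2 = {a, b, f}  B3 = {b, c, d}  B4 = {b, e, f}
Tree: B1–B2, B1–B3, B1–B4

Each bag holds 3 vertices, so the decomposition has width 2, which upper-bounds the treewidth. For the lower bound, the 3 vertices {b, c, d} are pairwise adjacent, and any tree decomposition puts a clique entirely inside one bag — forcing width ≥ 2. Therefore the treewidth is 2.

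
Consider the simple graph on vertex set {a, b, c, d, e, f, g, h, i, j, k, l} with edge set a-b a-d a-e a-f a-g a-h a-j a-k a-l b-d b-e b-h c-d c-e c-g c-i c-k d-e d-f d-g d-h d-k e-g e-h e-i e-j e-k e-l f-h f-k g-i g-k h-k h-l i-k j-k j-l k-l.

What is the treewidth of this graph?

4

A width-4 tree decomposition is:
Bags: B1 = {a, d, e, h, k}  B2 = {a, e, h, k, l}  B3 = {a, b, d, e, h}  B4 = {a, d, e, g, k}  B5 = {a, d, f, h, k}  B6 = {c, d, e, g, k}  B7 = {a, e, j, k, l}  B8 = {c, e, g, i, k}
Tree: B1–B2, B1–B3, B1–B4, B1–B5, B4–B6, B2–B7, B6–B8
Each bag holds 5 vertices, so the decomposition has width 4, which upper-bounds the treewidth. On the other hand G contains the 5-clique {c, d, e, g, k}. A clique must lie in a single bag of any decomposition, so no decomposition can have width below 4. The upper and lower bounds meet at 4, so that is the treewidth.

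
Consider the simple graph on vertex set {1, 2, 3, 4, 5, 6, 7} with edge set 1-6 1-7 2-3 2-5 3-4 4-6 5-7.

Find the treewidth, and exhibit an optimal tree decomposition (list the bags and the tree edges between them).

Every bag has size at most 3, so the width is 3 − 1 = 2 and tw(G) ≤ 2. Since 1–6–4–3–2–5–7–1 is a cycle in G, G is not acyclic. Forests are exactly the graphs of treewidth ≤ 1, so tw(G) ≥ 2. The upper and lower bounds meet at 2, so that is the treewidth.

Treewidth 2.
One optimal decomposition is:
Bags: B1 = {1, 4, 6}  B2 = {1, 3, 4}  B3 = {1, 2, 3}  B4 = {1, 2, 5}  B5 = {1, 5, 7}
Tree: B1–B2, B2–B3, B3–B4, B4–B5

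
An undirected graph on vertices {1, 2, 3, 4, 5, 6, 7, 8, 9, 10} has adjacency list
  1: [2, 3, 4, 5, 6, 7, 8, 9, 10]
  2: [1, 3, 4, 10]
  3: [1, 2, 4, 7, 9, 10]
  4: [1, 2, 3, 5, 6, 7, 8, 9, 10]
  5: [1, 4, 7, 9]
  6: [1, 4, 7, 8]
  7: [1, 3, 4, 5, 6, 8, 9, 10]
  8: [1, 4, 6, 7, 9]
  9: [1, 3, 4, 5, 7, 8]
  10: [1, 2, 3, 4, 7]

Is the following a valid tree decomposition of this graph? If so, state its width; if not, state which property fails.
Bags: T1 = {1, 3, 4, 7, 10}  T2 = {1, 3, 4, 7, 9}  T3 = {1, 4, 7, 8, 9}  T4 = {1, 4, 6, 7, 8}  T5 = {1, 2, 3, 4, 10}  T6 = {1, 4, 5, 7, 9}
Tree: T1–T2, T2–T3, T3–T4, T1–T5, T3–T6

Yes; width 4.

Every vertex of G appears in some bag (union = {1, 2, 3, 4, 5, 6, 7, 8, 9, 10}); every edge is covered by a bag; and for each vertex v the set of bags containing v is connected in the bag tree. The decomposition is therefore valid. The largest bag has 5 vertices, so the width is 4.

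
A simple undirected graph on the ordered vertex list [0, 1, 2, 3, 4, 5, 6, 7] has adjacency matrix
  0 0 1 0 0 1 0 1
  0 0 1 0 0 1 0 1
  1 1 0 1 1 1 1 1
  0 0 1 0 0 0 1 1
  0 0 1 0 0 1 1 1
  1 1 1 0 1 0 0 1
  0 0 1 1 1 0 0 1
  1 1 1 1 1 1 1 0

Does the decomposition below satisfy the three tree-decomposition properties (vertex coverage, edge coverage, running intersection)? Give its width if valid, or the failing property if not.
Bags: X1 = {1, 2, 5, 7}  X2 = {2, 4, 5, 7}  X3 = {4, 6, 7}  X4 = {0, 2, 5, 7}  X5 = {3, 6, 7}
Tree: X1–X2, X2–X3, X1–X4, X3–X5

No — edge (2,6) lies in no bag.

A tree decomposition must satisfy three properties: every vertex lies in some bag; for every edge, both endpoints lie together in some bag; and for every vertex, the bags containing it form a connected subtree. Here edge (2,6) lies in no bag, so the decomposition is invalid.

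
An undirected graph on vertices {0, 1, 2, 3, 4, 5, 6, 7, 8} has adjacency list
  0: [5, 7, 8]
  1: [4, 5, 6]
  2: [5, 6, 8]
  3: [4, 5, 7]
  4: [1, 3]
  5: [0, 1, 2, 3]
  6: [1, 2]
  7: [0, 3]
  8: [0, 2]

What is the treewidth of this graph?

A width-3 tree decomposition is:
Bags: B1 = {0, 3, 7, 8}  B2 = {0, 3, 5, 8}  B3 = {2, 3, 5, 8}  B4 = {2, 3, 4, 5}  B5 = {1, 2, 4, 5}  B6 = {1, 2, 4, 6}
Tree: B1–B2, B2–B3, B3–B4, B4–B5, B5–B6
Each bag holds 4 vertices, so the decomposition has width 3, which upper-bounds the treewidth. For the lower bound: the 4 vertex sets {0,7,8}, {3}, {5}, {1,2,4,6} are disjoint, each induces a connected subgraph, and every pair is joined by at least one edge of G. Contracting each set to a single vertex therefore yields K_{4} as a minor, and since treewidth is minor-monotone, tw(G) ≥ tw(K_{4}) = 3. Hence tw(G) = 3 exactly.

3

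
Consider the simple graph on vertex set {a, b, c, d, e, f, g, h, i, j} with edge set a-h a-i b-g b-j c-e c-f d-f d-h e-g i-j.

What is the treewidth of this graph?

A width-2 tree decomposition is:
Bags: B1 = {c, e, g}  B2 = {c, f, g}  B3 = {d, f, g}  B4 = {d, g, h}  B5 = {a, g, h}  B6 = {a, g, i}  B7 = {g, i, j}  B8 = {b, g, j}
Tree: B1–B2, B2–B3, B3–B4, B4–B5, B5–B6, B6–B7, B7–B8
Every bag has size at most 3, so the width is 3 − 1 = 2 and tw(G) ≤ 2. For the lower bound, G contains the cycle g–e–c–f–d–h–a–i–j–b–g, so G is not a forest; only forests have treewidth ≤ 1, hence tw(G) ≥ 2. The upper and lower bounds meet at 2, so that is the treewidth.

2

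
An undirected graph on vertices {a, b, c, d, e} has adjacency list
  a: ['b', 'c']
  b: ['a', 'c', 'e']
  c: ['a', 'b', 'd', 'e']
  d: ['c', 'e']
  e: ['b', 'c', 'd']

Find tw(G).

2

A width-2 tree decomposition is:
Bags: B1 = {b, c, e}  B2 = {a, b, c}  B3 = {c, d, e}
Tree: B1–B2, B1–B3
Every bag has size at most 3, so the width is 3 − 1 = 2 and tw(G) ≤ 2. On the other hand G contains the 3-clique {c, d, e}. A clique must lie in a single bag of any decomposition, so no decomposition can have width below 2. Combining the bounds, tw(G) = 2.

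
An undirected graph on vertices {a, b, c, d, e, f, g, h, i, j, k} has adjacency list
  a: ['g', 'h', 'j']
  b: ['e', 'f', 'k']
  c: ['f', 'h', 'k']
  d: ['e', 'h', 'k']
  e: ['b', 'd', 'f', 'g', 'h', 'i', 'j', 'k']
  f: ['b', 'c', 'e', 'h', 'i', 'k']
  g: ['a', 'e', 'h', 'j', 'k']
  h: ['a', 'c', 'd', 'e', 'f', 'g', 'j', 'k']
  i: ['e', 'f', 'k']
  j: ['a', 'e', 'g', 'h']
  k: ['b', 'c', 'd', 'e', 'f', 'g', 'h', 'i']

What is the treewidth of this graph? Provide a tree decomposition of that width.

Treewidth 3.
Bags: B1 = {e, f, h, k}  B2 = {e, f, i, k}  B3 = {c, f, h, k}  B4 = {d, e, h, k}  B5 = {e, g, h, k}  B6 = {e, g, h, j}  B7 = {b, e, f, k}  B8 = {a, g, h, j}
Tree: B1–B2, B1–B3, B1–B4, B1–B5, B5–B6, B2–B7, B6–B8

Each bag holds 4 vertices, so the decomposition has width 3, which upper-bounds the treewidth. On the other hand G contains the 4-clique {e, g, h, j}. A clique must lie in a single bag of any decomposition, so no decomposition can have width below 3. Hence tw(G) = 3 exactly.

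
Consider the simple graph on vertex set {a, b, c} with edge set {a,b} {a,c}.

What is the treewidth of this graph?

A width-1 tree decomposition is:
Bags: B1 = {a, c}  B2 = {a, b}
Tree: B1–B2
Every bag has size at most 2, so the width is 2 − 1 = 1 and tw(G) ≤ 1. Since G has at least one edge (e.g. a–c), it is not an edgeless graph, so tw(G) ≥ 1. Combining the bounds, tw(G) = 1.

1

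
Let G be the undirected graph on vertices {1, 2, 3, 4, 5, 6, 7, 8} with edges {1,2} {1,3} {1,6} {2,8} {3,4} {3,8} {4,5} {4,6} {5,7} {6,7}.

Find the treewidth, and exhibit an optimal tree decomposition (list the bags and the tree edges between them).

The largest bag has 3 vertices, giving width 2; this decomposition certifies tw(G) ≤ 2. For the lower bound, G contains the cycle 5–7–6–4–5, so G is not a forest; only forests have treewidth ≤ 1, hence tw(G) ≥ 2. Combining the bounds, tw(G) = 2.

Treewidth 2.
One optimal decomposition is:
Bags: B1 = {4, 5, 7}  B2 = {4, 6, 7}  B3 = {3, 4, 6}  B4 = {1, 3, 6}  B5 = {1, 3, 8}  B6 = {1, 2, 8}
Tree: B1–B2, B2–B3, B3–B4, B4–B5, B5–B6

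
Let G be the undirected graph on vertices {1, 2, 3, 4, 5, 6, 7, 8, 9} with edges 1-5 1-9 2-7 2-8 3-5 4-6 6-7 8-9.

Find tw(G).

A width-1 tree decomposition is:
Bags: B1 = {4, 6}  B2 = {6, 7}  B3 = {2, 7}  B4 = {2, 8}  B5 = {8, 9}  B6 = {1, 9}  B7 = {1, 5}  B8 = {3, 5}
Tree: B1–B2, B2–B3, B3–B4, B4–B5, B5–B6, B6–B7, B7–B8
Every bag has size at most 2, so the width is 2 − 1 = 1 and tw(G) ≤ 1. Any graph with an edge has treewidth ≥ 1, and G has the edge 4–6. Combining the bounds, tw(G) = 1.

1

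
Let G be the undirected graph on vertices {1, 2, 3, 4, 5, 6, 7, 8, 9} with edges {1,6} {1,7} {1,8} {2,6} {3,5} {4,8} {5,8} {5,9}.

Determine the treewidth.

A width-1 tree decomposition is:
Bags: B1 = {5, 8}  B2 = {1, 8}  B3 = {1, 6}  B4 = {3, 5}  B5 = {5, 9}  B6 = {2, 6}  B7 = {1, 7}  B8 = {4, 8}
Tree: B1–B2, B2–B3, B1–B4, B4–B5, B3–B6, B3–B7, B2–B8
Each bag holds 2 vertices, so the decomposition has width 1, which upper-bounds the treewidth. Since G has at least one edge (e.g. 8–5), it is not an edgeless graph, so tw(G) ≥ 1. Therefore the treewidth is 1.

1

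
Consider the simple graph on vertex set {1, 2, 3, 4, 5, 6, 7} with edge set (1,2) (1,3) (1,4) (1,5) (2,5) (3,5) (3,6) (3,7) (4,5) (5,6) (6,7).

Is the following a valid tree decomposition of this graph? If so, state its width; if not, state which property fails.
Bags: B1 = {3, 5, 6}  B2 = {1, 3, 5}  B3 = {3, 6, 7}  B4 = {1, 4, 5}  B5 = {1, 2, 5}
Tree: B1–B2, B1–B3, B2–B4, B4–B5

Every vertex of G appears in some bag (union = {1, 2, 3, 4, 5, 6, 7}); every edge is covered by a bag; and for each vertex v the set of bags containing v is connected in the bag tree. The decomposition is therefore valid. The largest bag has 3 vertices, so the width is 2.

Yes; width 2.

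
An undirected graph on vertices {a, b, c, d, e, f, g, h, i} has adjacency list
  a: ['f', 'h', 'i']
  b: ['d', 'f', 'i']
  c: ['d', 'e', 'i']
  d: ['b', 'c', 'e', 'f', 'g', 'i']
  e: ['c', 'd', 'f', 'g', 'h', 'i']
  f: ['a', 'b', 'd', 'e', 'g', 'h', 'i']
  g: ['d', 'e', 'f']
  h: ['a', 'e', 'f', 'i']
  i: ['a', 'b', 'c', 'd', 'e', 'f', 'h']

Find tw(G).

3

A width-3 tree decomposition is:
Bags: B1 = {c, d, e, i}  B2 = {d, e, f, i}  B3 = {d, e, f, g}  B4 = {e, f, h, i}  B5 = {a, f, h, i}  B6 = {b, d, f, i}
Tree: B1–B2, B2–B3, B2–B4, B4–B5, B2–B6
Each bag holds 4 vertices, so the decomposition has width 3, which upper-bounds the treewidth. For the lower bound, the 4 vertices {c, d, e, i} are pairwise adjacent, and any tree decomposition puts a clique entirely inside one bag — forcing width ≥ 3. Combining the bounds, tw(G) = 3.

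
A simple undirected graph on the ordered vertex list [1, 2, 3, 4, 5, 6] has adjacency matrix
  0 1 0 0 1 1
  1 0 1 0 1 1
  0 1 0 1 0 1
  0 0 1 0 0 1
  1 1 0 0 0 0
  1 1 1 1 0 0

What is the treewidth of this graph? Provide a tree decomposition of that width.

Treewidth 2.
Bags: B1 = {2, 3, 6}  B2 = {1, 2, 6}  B3 = {3, 4, 6}  B4 = {1, 2, 5}
Tree: B1–B2, B1–B3, B2–B4

Each bag holds 3 vertices, so the decomposition has width 2, which upper-bounds the treewidth. Conversely, {1, 2, 5} is a clique of size 3, and the vertices of any clique must share a bag in every tree decomposition; so some bag has ≥ 3 vertices and tw(G) ≥ 2. Therefore the treewidth is 2.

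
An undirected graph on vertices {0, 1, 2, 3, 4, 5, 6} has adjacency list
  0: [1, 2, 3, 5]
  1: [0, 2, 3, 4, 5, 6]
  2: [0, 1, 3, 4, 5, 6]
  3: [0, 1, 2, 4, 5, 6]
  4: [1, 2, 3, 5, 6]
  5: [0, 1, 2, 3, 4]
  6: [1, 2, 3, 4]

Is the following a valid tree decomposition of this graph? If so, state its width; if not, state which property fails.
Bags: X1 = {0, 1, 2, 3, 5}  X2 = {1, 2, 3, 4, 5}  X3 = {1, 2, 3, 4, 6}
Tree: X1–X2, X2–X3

Every vertex of G appears in some bag (union = {0, 1, 2, 3, 4, 5, 6}); every edge is covered by a bag; and for each vertex v the set of bags containing v is connected in the bag tree. The decomposition is therefore valid. The largest bag has 5 vertices, so the width is 4.

Yes; width 4.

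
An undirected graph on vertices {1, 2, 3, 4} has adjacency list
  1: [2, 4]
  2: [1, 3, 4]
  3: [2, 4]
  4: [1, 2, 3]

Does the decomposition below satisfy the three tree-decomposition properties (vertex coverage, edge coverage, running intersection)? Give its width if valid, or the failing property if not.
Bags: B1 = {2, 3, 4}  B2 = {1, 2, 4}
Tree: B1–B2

Vertex coverage: the bags together contain {1, 2, 3, 4}, the full vertex set. Edge coverage: each edge of G has both endpoints in at least one bag. Running intersection: for every vertex, the bags containing it form a connected subtree. All three properties hold, so this is a valid tree decomposition of width max|bag| − 1 = 2, and hence tw(G) ≤ 2.

Yes; width 2.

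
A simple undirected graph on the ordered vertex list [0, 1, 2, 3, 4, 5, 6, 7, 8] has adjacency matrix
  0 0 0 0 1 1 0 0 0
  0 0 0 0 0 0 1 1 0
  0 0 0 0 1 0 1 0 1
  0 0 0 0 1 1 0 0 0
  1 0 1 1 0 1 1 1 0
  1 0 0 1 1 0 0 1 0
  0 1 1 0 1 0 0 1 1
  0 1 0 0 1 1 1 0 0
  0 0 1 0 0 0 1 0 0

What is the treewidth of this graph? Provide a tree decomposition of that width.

Treewidth 2.
One optimal decomposition is:
Bags: B1 = {1, 6, 7}  B2 = {4, 6, 7}  B3 = {2, 4, 6}  B4 = {2, 6, 8}  B5 = {4, 5, 7}  B6 = {3, 4, 5}  B7 = {0, 4, 5}
Tree: B1–B2, B2–B3, B3–B4, B2–B5, B5–B6, B5–B7

The largest bag has 3 vertices, giving width 2; this decomposition certifies tw(G) ≤ 2. For the lower bound, the 3 vertices {2, 6, 8} are pairwise adjacent, and any tree decomposition puts a clique entirely inside one bag — forcing width ≥ 2. Combining the bounds, tw(G) = 2.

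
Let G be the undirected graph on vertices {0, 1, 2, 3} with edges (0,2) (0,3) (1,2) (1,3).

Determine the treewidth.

A width-2 tree decomposition is:
Bags: B1 = {0, 1, 3}  B2 = {0, 1, 2}
Tree: B1–B2
The largest bag has 3 vertices, giving width 2; this decomposition certifies tw(G) ≤ 2. Since 0–3–1–2–0 is a cycle in G, G is not acyclic. Forests are exactly the graphs of treewidth ≤ 1, so tw(G) ≥ 2. Therefore the treewidth is 2.

2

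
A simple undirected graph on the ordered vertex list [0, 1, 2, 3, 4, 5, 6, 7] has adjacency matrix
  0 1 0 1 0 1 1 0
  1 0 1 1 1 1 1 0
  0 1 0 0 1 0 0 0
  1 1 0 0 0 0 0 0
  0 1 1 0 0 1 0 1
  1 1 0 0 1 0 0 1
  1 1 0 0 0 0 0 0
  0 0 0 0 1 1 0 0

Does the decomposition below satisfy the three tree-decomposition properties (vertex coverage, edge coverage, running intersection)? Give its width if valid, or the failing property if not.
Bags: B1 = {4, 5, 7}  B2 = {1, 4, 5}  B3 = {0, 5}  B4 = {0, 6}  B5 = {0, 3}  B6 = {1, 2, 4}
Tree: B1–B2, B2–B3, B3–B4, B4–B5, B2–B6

No — edge (1,0) lies in no bag.

A tree decomposition must satisfy three properties: every vertex lies in some bag; for every edge, both endpoints lie together in some bag; and for every vertex, the bags containing it form a connected subtree. Here edge (1,0) lies in no bag, so the decomposition is invalid.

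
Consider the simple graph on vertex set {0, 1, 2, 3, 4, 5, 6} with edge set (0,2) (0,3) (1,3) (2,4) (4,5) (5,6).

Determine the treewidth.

A width-1 tree decomposition is:
Bags: B1 = {5, 6}  B2 = {4, 5}  B3 = {2, 4}  B4 = {0, 2}  B5 = {0, 3}  B6 = {1, 3}
Tree: B1–B2, B2–B3, B3–B4, B4–B5, B5–B6
Each bag holds 2 vertices, so the decomposition has width 1, which upper-bounds the treewidth. Any graph with an edge has treewidth ≥ 1, and G has the edge 6–5. Therefore the treewidth is 1.

1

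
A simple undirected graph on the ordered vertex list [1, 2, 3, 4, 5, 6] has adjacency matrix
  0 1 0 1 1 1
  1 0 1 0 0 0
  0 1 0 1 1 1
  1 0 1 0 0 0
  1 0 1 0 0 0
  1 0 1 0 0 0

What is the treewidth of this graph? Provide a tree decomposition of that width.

Treewidth 2.
Bags: B1 = {1, 2, 3}  B2 = {1, 3, 5}  B3 = {1, 3, 4}  B4 = {1, 3, 6}
Tree: B1–B2, B2–B3, B3–B4

Every bag has size at most 3, so the width is 3 − 1 = 2 and tw(G) ≤ 2. For the lower bound, G contains the cycle 2–3–5–1–2, so G is not a forest; only forests have treewidth ≤ 1, hence tw(G) ≥ 2. Therefore the treewidth is 2.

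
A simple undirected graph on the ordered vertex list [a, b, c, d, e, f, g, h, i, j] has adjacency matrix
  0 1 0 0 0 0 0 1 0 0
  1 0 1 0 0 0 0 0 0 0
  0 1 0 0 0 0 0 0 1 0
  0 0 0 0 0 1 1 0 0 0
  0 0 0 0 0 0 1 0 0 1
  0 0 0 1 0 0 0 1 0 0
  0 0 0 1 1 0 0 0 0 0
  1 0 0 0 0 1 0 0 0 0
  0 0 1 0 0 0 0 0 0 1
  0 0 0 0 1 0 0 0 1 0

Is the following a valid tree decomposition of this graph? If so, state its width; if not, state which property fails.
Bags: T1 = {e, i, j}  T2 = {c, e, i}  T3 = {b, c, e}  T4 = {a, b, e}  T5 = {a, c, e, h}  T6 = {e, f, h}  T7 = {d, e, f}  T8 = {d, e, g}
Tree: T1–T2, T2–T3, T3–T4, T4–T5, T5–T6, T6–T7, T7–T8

No — bags containing vertex c are not connected in the tree.

A tree decomposition must satisfy three properties: every vertex lies in some bag; for every edge, both endpoints lie together in some bag; and for every vertex, the bags containing it form a connected subtree. Here bags containing vertex c are not connected in the tree, so the decomposition is invalid.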